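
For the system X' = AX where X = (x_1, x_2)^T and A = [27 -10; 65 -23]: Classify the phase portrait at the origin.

A = [[27,-10],[65,-23]]; det(A-λI) = λ^2 - 4λ + 29.
λ = 2 ± 5i: positive real part.

unstable spiral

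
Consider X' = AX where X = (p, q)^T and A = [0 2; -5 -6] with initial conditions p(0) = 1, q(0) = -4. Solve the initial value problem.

Coefficient matrix A = [[0, 2], [-5, -6]].
Characteristic polynomial det(A - λI) = λ^2 + 6λ + 10 = 0.
Eigenvalues λ = -3 ± i (complex conjugate pair).
For λ=-3+i: an eigenvector is (-1,1) - i(-1,2) = (-1 + i, 1 - 2i).
A real fundamental pair from Re and Im of e^((-3+i)t)v: X_1 = e^(-3t)(cos(t)·(-1,1) + sin(t)·(-1,2)), X_2 = e^(-3t)(sin(t)·(-1,1) - cos(t)·(-1,2)).
General solution: C_1X_1 + C_2X_2.
Applying p(0)=1, q(0)=-4 gives C_1=2, C_2=3.

p(t) = -5e^(-3t)sin(t) + e^(-3t)cos(t), q(t) = 7e^(-3t)sin(t) - 4e^(-3t)cos(t)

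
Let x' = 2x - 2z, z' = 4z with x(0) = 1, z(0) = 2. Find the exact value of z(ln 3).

A = [[2,-2],[0,4]]; eigenvalues λ = 4, 2.
Eigenvectors: (1,-1) for λ=4, (-1,0) for λ=2.
From the initial condition, c_1 = -2, c_2 = -3.
z(ln 3) = (-2)(3^4)(-1) + (-3)(3^2)(0) = 162.

162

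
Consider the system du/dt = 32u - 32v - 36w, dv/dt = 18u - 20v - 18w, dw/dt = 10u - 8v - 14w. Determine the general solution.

u(t) = c_1e^(-4t) + 2c_2e^(-2t) - 6c_3e^(4t), v(t) = c_2e^(-2t) - 3c_3e^(4t), w(t) = c_1e^(-4t) + c_2e^(-2t) - 2c_3e^(4t)

Coefficient matrix A = [[32, -32, -36], [18, -20, -18], [10, -8, -14]].
det(A - λI) = 0 gives eigenvalues λ = -4, -2, 4.
For λ=-4: eigenvector (1,0,1).
For λ=-2: eigenvector (2,1,1).
For λ=4: eigenvector (-6,-3,-2).
General solution: c_1e^(-4t)(1,0,1) + c_2e^(-2t)(2,1,1) + c_3e^(4t)(-6,-3,-2).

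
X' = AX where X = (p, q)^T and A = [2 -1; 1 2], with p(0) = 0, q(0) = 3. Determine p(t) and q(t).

Coefficient matrix A = [[2, -1], [1, 2]].
Characteristic polynomial det(A - λI) = λ^2 - 4λ + 5 = 0.
Eigenvalues λ = 2 ± i (complex conjugate pair).
For λ=2+i: an eigenvector is (0,1) - i(-1,0) = (0 + i, 1).
A real fundamental pair from Re and Im of e^((2+i)t)v: X_1 = e^(2t)(cos(t)·(0,1) + sin(t)·(-1,0)), X_2 = e^(2t)(sin(t)·(0,1) - cos(t)·(-1,0)).
General solution: c_1X_1 + c_2X_2.
Applying p(0)=0, q(0)=3 gives c_1=3, c_2=0.

p(t) = -3e^(2t)sin(t), q(t) = 3e^(2t)cos(t)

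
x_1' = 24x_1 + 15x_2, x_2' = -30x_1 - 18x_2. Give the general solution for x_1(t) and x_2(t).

x_1(t) = -2c_1e^(3t)sin(3t) - c_1e^(3t)cos(3t) - c_2e^(3t)sin(3t) + 2c_2e^(3t)cos(3t), x_2(t) = 3c_1e^(3t)sin(3t) + c_1e^(3t)cos(3t) + c_2e^(3t)sin(3t) - 3c_2e^(3t)cos(3t)

Coefficient matrix A = [[24, 15], [-30, -18]].
Characteristic polynomial det(A - λI) = λ^2 - 6λ + 18 = 0.
Eigenvalues λ = 3 ± 3i (complex conjugate pair).
For λ=3+3i: an eigenvector is (-1,1) - i(-2,3) = (-1 + 2i, 1 - 3i).
A real fundamental pair from Re and Im of e^((3+3i)t)v: X_1 = e^(3t)(cos(3t)·(-1,1) + sin(3t)·(-2,3)), X_2 = e^(3t)(sin(3t)·(-1,1) - cos(3t)·(-2,3)).
General solution: c_1X_1 + c_2X_2.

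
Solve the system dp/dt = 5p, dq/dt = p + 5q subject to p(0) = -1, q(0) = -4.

Coefficient matrix A = [[5, 0], [1, 5]].
Characteristic polynomial det(A - λI) = λ^2 - 10λ + 25 = 0.
Single eigenvalue λ = 5 with algebraic multiplicity 2.
Eigenvector v = (0,1); generalized eigenvector w with (A-λI)w=v is (1,2).
General solution: e^(5t)[c_1·v + c_2·(t·v + w)].
Applying p(0)=-1, q(0)=-4 gives c_1=-2, c_2=-1.

p(t) = -e^(5t), q(t) = -te^(5t) - 4e^(5t)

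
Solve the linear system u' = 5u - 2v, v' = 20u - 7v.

Coefficient matrix A = [[5, -2], [20, -7]].
Characteristic polynomial det(A - λI) = λ^2 + 2λ + 5 = 0.
Eigenvalues λ = -1 ± 2i (complex conjugate pair).
For λ=-1+2i: an eigenvector is (0,-1) - i(1,3) = (0 - i, -1 - 3i).
A real fundamental pair from Re and Im of e^((-1+2i)t)v: X_1 = e^(-t)(cos(2t)·(0,-1) + sin(2t)·(1,3)), X_2 = e^(-t)(sin(2t)·(0,-1) - cos(2t)·(1,3)).
General solution: K_1X_1 + K_2X_2.

u(t) = K_1e^(-t)sin(2t) - K_2e^(-t)cos(2t), v(t) = 3K_1e^(-t)sin(2t) - K_1e^(-t)cos(2t) - K_2e^(-t)sin(2t) - 3K_2e^(-t)cos(2t)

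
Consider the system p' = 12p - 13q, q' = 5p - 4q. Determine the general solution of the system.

p(t) = -3c_1e^(4t)sin(t) - 2c_1e^(4t)cos(t) - 2c_2e^(4t)sin(t) + 3c_2e^(4t)cos(t), q(t) = -2c_1e^(4t)sin(t) - c_1e^(4t)cos(t) - c_2e^(4t)sin(t) + 2c_2e^(4t)cos(t)

Coefficient matrix A = [[12, -13], [5, -4]].
Characteristic polynomial det(A - λI) = λ^2 - 8λ + 17 = 0.
Eigenvalues λ = 4 ± i (complex conjugate pair).
For λ=4+i: an eigenvector is (-2,-1) - i(-3,-2) = (-2 + 3i, -1 + 2i).
A real fundamental pair from Re and Im of e^((4+i)t)v: X_1 = e^(4t)(cos(t)·(-2,-1) + sin(t)·(-3,-2)), X_2 = e^(4t)(sin(t)·(-2,-1) - cos(t)·(-3,-2)).
General solution: c_1X_1 + c_2X_2.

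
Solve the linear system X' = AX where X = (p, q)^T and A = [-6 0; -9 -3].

p(t) = -c_1e^(-6t), q(t) = -3c_1e^(-6t) - c_2e^(-3t)

Coefficient matrix A = [[-6, 0], [-9, -3]].
Characteristic polynomial det(A - λI) = λ^2 + 9λ + 18 = 0.
Eigenvalues λ = -6, -3.
For λ=-6: (A-λI) row 2 is [-9, 3], so an eigenvector is (-1, -3).
For λ=-3: (A-λI) row 1 is [-3, 0], so an eigenvector is (0, -1).
General solution: c_1e^(-6t)(-1,-3) + c_2e^(-3t)(0,-1).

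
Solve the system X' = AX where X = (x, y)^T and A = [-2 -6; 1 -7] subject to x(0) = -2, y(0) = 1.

x(t) = -12e^(-4t) + 10e^(-5t), y(t) = -4e^(-4t) + 5e^(-5t)

Coefficient matrix A = [[-2, -6], [1, -7]].
Characteristic polynomial det(A - λI) = λ^2 + 9λ + 20 = 0.
Eigenvalues λ = -5, -4.
For λ=-5: (A-λI) row 1 is [3, -6], so an eigenvector is (2, 1).
For λ=-4: (A-λI) row 1 is [2, -6], so an eigenvector is (-3, -1).
General solution: c_1e^(-5t)(2,1) + c_2e^(-4t)(-3,-1).
Applying x(0)=-2, y(0)=1 gives c_1=5, c_2=4.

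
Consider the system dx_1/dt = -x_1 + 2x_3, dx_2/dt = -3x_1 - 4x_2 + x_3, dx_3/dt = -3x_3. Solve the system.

x_1(t) = C_1e^(-t) - C_2e^(-3t), x_2(t) = -C_1e^(-t) + 4C_2e^(-3t) + C_3e^(-4t), x_3(t) = C_2e^(-3t)

Coefficient matrix A = [[-1, 0, 2], [-3, -4, 1], [0, 0, -3]].
det(A - λI) = 0 gives eigenvalues λ = -1, -3, -4.
For λ=-1: eigenvector (1,-1,0).
For λ=-3: eigenvector (-1,4,1).
For λ=-4: eigenvector (0,1,0).
General solution: C_1e^(-t)(1,-1,0) + C_2e^(-3t)(-1,4,1) + C_3e^(-4t)(0,1,0).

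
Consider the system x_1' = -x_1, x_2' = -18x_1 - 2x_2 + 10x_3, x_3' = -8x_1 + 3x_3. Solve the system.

x_1(t) = C_2e^(-t), x_2(t) = -C_1e^(-2t) + 2C_2e^(-t) - 2C_3e^(3t), x_3(t) = 2C_2e^(-t) - C_3e^(3t)

Coefficient matrix A = [[-1, 0, 0], [-18, -2, 10], [-8, 0, 3]].
det(A - λI) = 0 gives eigenvalues λ = -2, -1, 3.
For λ=-2: eigenvector (0,-1,0).
For λ=-1: eigenvector (1,2,2).
For λ=3: eigenvector (0,-2,-1).
General solution: C_1e^(-2t)(0,-1,0) + C_2e^(-t)(1,2,2) + C_3e^(3t)(0,-2,-1).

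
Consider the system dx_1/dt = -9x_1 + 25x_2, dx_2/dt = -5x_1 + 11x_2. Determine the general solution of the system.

x_1(t) = -C_1e^(t)sin(5t) - 2C_1e^(t)cos(5t) - 2C_2e^(t)sin(5t) + C_2e^(t)cos(5t), x_2(t) = -C_1e^(t)cos(5t) - C_2e^(t)sin(5t)

Coefficient matrix A = [[-9, 25], [-5, 11]].
Characteristic polynomial det(A - λI) = λ^2 - 2λ + 26 = 0.
Eigenvalues λ = 1 ± 5i (complex conjugate pair).
For λ=1+5i: an eigenvector is (-2,-1) - i(-1,0) = (-2 + i, -1).
A real fundamental pair from Re and Im of e^((1+5i)t)v: X_1 = e^(t)(cos(5t)·(-2,-1) + sin(5t)·(-1,0)), X_2 = e^(t)(sin(5t)·(-2,-1) - cos(5t)·(-1,0)).
General solution: C_1X_1 + C_2X_2.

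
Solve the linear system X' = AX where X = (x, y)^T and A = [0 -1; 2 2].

Coefficient matrix A = [[0, -1], [2, 2]].
Characteristic polynomial det(A - λI) = λ^2 - 2λ + 2 = 0.
Eigenvalues λ = 1 ± i (complex conjugate pair).
For λ=1+i: an eigenvector is (-1,1) - i(0,-1) = (-1, 1 + i).
A real fundamental pair from Re and Im of e^((1+i)t)v: X_1 = e^(t)(cos(t)·(-1,1) + sin(t)·(0,-1)), X_2 = e^(t)(sin(t)·(-1,1) - cos(t)·(0,-1)).
General solution: K_1X_1 + K_2X_2.

x(t) = -K_1e^(t)cos(t) - K_2e^(t)sin(t), y(t) = -K_1e^(t)sin(t) + K_1e^(t)cos(t) + K_2e^(t)sin(t) + K_2e^(t)cos(t)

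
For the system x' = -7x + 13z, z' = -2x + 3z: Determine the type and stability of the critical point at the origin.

A = [[-7,13],[-2,3]]; det(A-λI) = λ^2 + 4λ + 5.
λ = -2 ± i: negative real part.

stable spiral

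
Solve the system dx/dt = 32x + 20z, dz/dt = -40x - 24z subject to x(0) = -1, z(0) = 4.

x(t) = 13e^(4t)sin(4t) - e^(4t)cos(4t), z(t) = -18e^(4t)sin(4t) + 4e^(4t)cos(4t)

Coefficient matrix A = [[32, 20], [-40, -24]].
Characteristic polynomial det(A - λI) = λ^2 - 8λ + 32 = 0.
Eigenvalues λ = 4 ± 4i (complex conjugate pair).
For λ=4+4i: an eigenvector is (1,-1) - i(2,-3) = (1 - 2i, -1 + 3i).
A real fundamental pair from Re and Im of e^((4+4i)t)v: X_1 = e^(4t)(cos(4t)·(1,-1) + sin(4t)·(2,-3)), X_2 = e^(4t)(sin(4t)·(1,-1) - cos(4t)·(2,-3)).
General solution: C_1X_1 + C_2X_2.
Applying x(0)=-1, z(0)=4 gives C_1=5, C_2=3.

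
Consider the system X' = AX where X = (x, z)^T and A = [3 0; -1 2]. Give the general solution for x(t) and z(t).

Coefficient matrix A = [[3, 0], [-1, 2]].
Characteristic polynomial det(A - λI) = λ^2 - 5λ + 6 = 0.
Eigenvalues λ = 2, 3.
For λ=2: (A-λI) row 1 is [1, 0], so an eigenvector is (0, 1).
For λ=3: (A-λI) row 2 is [-1, -1], so an eigenvector is (1, -1).
General solution: K_1e^(2t)(0,1) + K_2e^(3t)(1,-1).

x(t) = K_2e^(3t), z(t) = K_1e^(2t) - K_2e^(3t)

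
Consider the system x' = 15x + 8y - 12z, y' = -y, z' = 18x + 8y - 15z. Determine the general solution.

Coefficient matrix A = [[15, 8, -12], [0, -1, 0], [18, 8, -15]].
det(A - λI) = 0 gives eigenvalues λ = -3, -1, 3.
For λ=-3: eigenvector (2,0,3).
For λ=-1: eigenvector (-2,1,-2).
For λ=3: eigenvector (1,0,1).
General solution: K_1e^(-3t)(2,0,3) + K_2e^(-t)(-2,1,-2) + K_3e^(3t)(1,0,1).

x(t) = 2K_1e^(-3t) - 2K_2e^(-t) + K_3e^(3t), y(t) = K_2e^(-t), z(t) = 3K_1e^(-3t) - 2K_2e^(-t) + K_3e^(3t)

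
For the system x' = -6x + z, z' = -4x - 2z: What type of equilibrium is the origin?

A = [[-6,1],[-4,-2]]; det(A-λI) = λ^2 + 8λ + 16.
repeated λ = -4 with a single eigenvector.

stable improper node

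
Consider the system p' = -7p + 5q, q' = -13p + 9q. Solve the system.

Coefficient matrix A = [[-7, 5], [-13, 9]].
Characteristic polynomial det(A - λI) = λ^2 - 2λ + 2 = 0.
Eigenvalues λ = 1 ± i (complex conjugate pair).
For λ=1+i: an eigenvector is (-1,-2) - i(-2,-3) = (-1 + 2i, -2 + 3i).
A real fundamental pair from Re and Im of e^((1+i)t)v: X_1 = e^(t)(cos(t)·(-1,-2) + sin(t)·(-2,-3)), X_2 = e^(t)(sin(t)·(-1,-2) - cos(t)·(-2,-3)).
General solution: K_1X_1 + K_2X_2.

p(t) = -2K_1e^(t)sin(t) - K_1e^(t)cos(t) - K_2e^(t)sin(t) + 2K_2e^(t)cos(t), q(t) = -3K_1e^(t)sin(t) - 2K_1e^(t)cos(t) - 2K_2e^(t)sin(t) + 3K_2e^(t)cos(t)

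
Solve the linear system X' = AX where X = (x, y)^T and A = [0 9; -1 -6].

Coefficient matrix A = [[0, 9], [-1, -6]].
Characteristic polynomial det(A - λI) = λ^2 + 6λ + 9 = 0.
Single eigenvalue λ = -3 with algebraic multiplicity 2.
Eigenvector v = (-3,1); generalized eigenvector w with (A-λI)w=v is (2,-1).
General solution: e^(-3t)[K_1·v + K_2·(t·v + w)].

x(t) = -3K_1e^(-3t) - 3K_2te^(-3t) + 2K_2e^(-3t), y(t) = K_1e^(-3t) + K_2te^(-3t) - K_2e^(-3t)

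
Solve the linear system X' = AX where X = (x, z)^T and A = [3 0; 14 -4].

Coefficient matrix A = [[3, 0], [14, -4]].
Characteristic polynomial det(A - λI) = λ^2 + λ - 12 = 0.
Eigenvalues λ = 3, -4.
For λ=3: (A-λI) row 2 is [14, -7], so an eigenvector is (-1, -2).
For λ=-4: (A-λI) row 1 is [7, 0], so an eigenvector is (0, -1).
General solution: c_1e^(3t)(-1,-2) + c_2e^(-4t)(0,-1).

x(t) = -c_1e^(3t), z(t) = -2c_1e^(3t) - c_2e^(-4t)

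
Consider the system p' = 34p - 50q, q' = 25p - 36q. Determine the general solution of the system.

p(t) = -3K_1e^(-t)sin(5t) + K_1e^(-t)cos(5t) + K_2e^(-t)sin(5t) + 3K_2e^(-t)cos(5t), q(t) = -2K_1e^(-t)sin(5t) + K_1e^(-t)cos(5t) + K_2e^(-t)sin(5t) + 2K_2e^(-t)cos(5t)

Coefficient matrix A = [[34, -50], [25, -36]].
Characteristic polynomial det(A - λI) = λ^2 + 2λ + 26 = 0.
Eigenvalues λ = -1 ± 5i (complex conjugate pair).
For λ=-1+5i: an eigenvector is (1,1) - i(-3,-2) = (1 + 3i, 1 + 2i).
A real fundamental pair from Re and Im of e^((-1+5i)t)v: X_1 = e^(-t)(cos(5t)·(1,1) + sin(5t)·(-3,-2)), X_2 = e^(-t)(sin(5t)·(1,1) - cos(5t)·(-3,-2)).
General solution: K_1X_1 + K_2X_2.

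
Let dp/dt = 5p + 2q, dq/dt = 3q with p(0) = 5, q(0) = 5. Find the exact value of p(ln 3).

2295

A = [[5,2],[0,3]]; eigenvalues λ = 3, 5.
Eigenvectors: (1,-1) for λ=3, (-1,0) for λ=5.
From the initial condition, c_1 = -5, c_2 = -10.
p(ln 3) = (-5)(3^3)(1) + (-10)(3^5)(-1) = 2295.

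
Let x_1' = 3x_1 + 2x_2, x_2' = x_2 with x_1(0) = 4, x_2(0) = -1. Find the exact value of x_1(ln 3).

A = [[3,2],[0,1]]; eigenvalues λ = 3, 1.
Eigenvectors: (-1,0) for λ=3, (1,-1) for λ=1.
From the initial condition, c_1 = -3, c_2 = 1.
x_1(ln 3) = (-3)(3^3)(-1) + (1)(3^1)(1) = 84.

84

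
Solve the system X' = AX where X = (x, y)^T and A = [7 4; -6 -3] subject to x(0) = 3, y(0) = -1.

x(t) = 7e^(3t) - 4e^(t), y(t) = -7e^(3t) + 6e^(t)

Coefficient matrix A = [[7, 4], [-6, -3]].
Characteristic polynomial det(A - λI) = λ^2 - 4λ + 3 = 0.
Eigenvalues λ = 3, 1.
For λ=3: (A-λI) row 1 is [4, 4], so an eigenvector is (1, -1).
For λ=1: (A-λI) row 1 is [6, 4], so an eigenvector is (2, -3).
General solution: K_1e^(3t)(1,-1) + K_2e^(t)(2,-3).
Applying x(0)=3, y(0)=-1 gives K_1=7, K_2=-2.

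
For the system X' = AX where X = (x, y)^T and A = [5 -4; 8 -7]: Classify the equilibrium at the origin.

A = [[5,-4],[8,-7]]; det(A-λI) = λ^2 + 2λ - 3.
λ = -3, 1: opposite signs.

saddle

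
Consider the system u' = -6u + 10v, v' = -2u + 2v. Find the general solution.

u(t) = -2c_1e^(-2t)sin(2t) + c_1e^(-2t)cos(2t) + c_2e^(-2t)sin(2t) + 2c_2e^(-2t)cos(2t), v(t) = -c_1e^(-2t)sin(2t) + c_2e^(-2t)cos(2t)

Coefficient matrix A = [[-6, 10], [-2, 2]].
Characteristic polynomial det(A - λI) = λ^2 + 4λ + 8 = 0.
Eigenvalues λ = -2 ± 2i (complex conjugate pair).
For λ=-2+2i: an eigenvector is (1,0) - i(-2,-1) = (1 + 2i, 0 + i).
A real fundamental pair from Re and Im of e^((-2+2i)t)v: X_1 = e^(-2t)(cos(2t)·(1,0) + sin(2t)·(-2,-1)), X_2 = e^(-2t)(sin(2t)·(1,0) - cos(2t)·(-2,-1)).
General solution: c_1X_1 + c_2X_2.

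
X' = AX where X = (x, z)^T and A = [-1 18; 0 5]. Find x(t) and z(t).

x(t) = 3C_1e^(5t) + C_2e^(-t), z(t) = C_1e^(5t)

Coefficient matrix A = [[-1, 18], [0, 5]].
Characteristic polynomial det(A - λI) = λ^2 - 4λ - 5 = 0.
Eigenvalues λ = 5, -1.
For λ=5: (A-λI) row 1 is [-6, 18], so an eigenvector is (3, 1).
For λ=-1: (A-λI) row 1 is [0, 18], so an eigenvector is (1, 0).
General solution: C_1e^(5t)(3,1) + C_2e^(-t)(1,0).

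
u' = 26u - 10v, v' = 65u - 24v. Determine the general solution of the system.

Coefficient matrix A = [[26, -10], [65, -24]].
Characteristic polynomial det(A - λI) = λ^2 - 2λ + 26 = 0.
Eigenvalues λ = 1 ± 5i (complex conjugate pair).
For λ=1+5i: an eigenvector is (1,3) - i(-1,-2) = (1 + i, 3 + 2i).
A real fundamental pair from Re and Im of e^((1+5i)t)v: X_1 = e^(t)(cos(5t)·(1,3) + sin(5t)·(-1,-2)), X_2 = e^(t)(sin(5t)·(1,3) - cos(5t)·(-1,-2)).
General solution: C_1X_1 + C_2X_2.

u(t) = -C_1e^(t)sin(5t) + C_1e^(t)cos(5t) + C_2e^(t)sin(5t) + C_2e^(t)cos(5t), v(t) = -2C_1e^(t)sin(5t) + 3C_1e^(t)cos(5t) + 3C_2e^(t)sin(5t) + 2C_2e^(t)cos(5t)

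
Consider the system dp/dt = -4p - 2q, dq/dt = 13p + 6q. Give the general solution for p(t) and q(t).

p(t) = -c_1e^(t)sin(t) + c_1e^(t)cos(t) + c_2e^(t)sin(t) + c_2e^(t)cos(t), q(t) = 3c_1e^(t)sin(t) - 2c_1e^(t)cos(t) - 2c_2e^(t)sin(t) - 3c_2e^(t)cos(t)

Coefficient matrix A = [[-4, -2], [13, 6]].
Characteristic polynomial det(A - λI) = λ^2 - 2λ + 2 = 0.
Eigenvalues λ = 1 ± i (complex conjugate pair).
For λ=1+i: an eigenvector is (1,-2) - i(-1,3) = (1 + i, -2 - 3i).
A real fundamental pair from Re and Im of e^((1+i)t)v: X_1 = e^(t)(cos(t)·(1,-2) + sin(t)·(-1,3)), X_2 = e^(t)(sin(t)·(1,-2) - cos(t)·(-1,3)).
General solution: c_1X_1 + c_2X_2.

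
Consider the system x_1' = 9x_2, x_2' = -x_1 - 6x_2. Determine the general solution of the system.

x_1(t) = -3C_1e^(-3t) - 3C_2te^(-3t) - C_2e^(-3t), x_2(t) = C_1e^(-3t) + C_2te^(-3t)

Coefficient matrix A = [[0, 9], [-1, -6]].
Characteristic polynomial det(A - λI) = λ^2 + 6λ + 9 = 0.
Single eigenvalue λ = -3 with algebraic multiplicity 2.
Eigenvector v = (-3,1); generalized eigenvector w with (A-λI)w=v is (-1,0).
General solution: e^(-3t)[C_1·v + C_2·(t·v + w)].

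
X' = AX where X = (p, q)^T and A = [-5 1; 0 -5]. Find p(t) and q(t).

Coefficient matrix A = [[-5, 1], [0, -5]].
Characteristic polynomial det(A - λI) = λ^2 + 10λ + 25 = 0.
Single eigenvalue λ = -5 with algebraic multiplicity 2.
Eigenvector v = (1,0); generalized eigenvector w with (A-λI)w=v is (-2,1).
General solution: e^(-5t)[c_1·v + c_2·(t·v + w)].

p(t) = c_1e^(-5t) + c_2te^(-5t) - 2c_2e^(-5t), q(t) = c_2e^(-5t)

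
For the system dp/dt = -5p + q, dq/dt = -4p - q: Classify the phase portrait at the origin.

stable improper node

A = [[-5,1],[-4,-1]]; det(A-λI) = λ^2 + 6λ + 9.
repeated λ = -3 with a single eigenvector.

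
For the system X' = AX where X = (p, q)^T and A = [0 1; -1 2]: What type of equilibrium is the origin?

unstable improper node

A = [[0,1],[-1,2]]; det(A-λI) = λ^2 - 2λ + 1.
repeated λ = 1 with a single eigenvector.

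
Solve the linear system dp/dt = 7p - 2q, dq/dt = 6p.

p(t) = -2K_1e^(4t) + K_2e^(3t), q(t) = -3K_1e^(4t) + 2K_2e^(3t)

Coefficient matrix A = [[7, -2], [6, 0]].
Characteristic polynomial det(A - λI) = λ^2 - 7λ + 12 = 0.
Eigenvalues λ = 4, 3.
For λ=4: (A-λI) row 1 is [3, -2], so an eigenvector is (-2, -3).
For λ=3: (A-λI) row 1 is [4, -2], so an eigenvector is (1, 2).
General solution: K_1e^(4t)(-2,-3) + K_2e^(3t)(1,2).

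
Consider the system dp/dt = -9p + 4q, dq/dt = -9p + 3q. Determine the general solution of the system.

p(t) = 2K_1e^(-3t) + 2K_2te^(-3t) + K_2e^(-3t), q(t) = 3K_1e^(-3t) + 3K_2te^(-3t) + 2K_2e^(-3t)

Coefficient matrix A = [[-9, 4], [-9, 3]].
Characteristic polynomial det(A - λI) = λ^2 + 6λ + 9 = 0.
Single eigenvalue λ = -3 with algebraic multiplicity 2.
Eigenvector v = (2,3); generalized eigenvector w with (A-λI)w=v is (1,2).
General solution: e^(-3t)[K_1·v + K_2·(t·v + w)].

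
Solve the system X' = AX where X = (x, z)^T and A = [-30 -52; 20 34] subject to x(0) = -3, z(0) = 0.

x(t) = 24e^(2t)sin(4t) - 3e^(2t)cos(4t), z(t) = -15e^(2t)sin(4t)

Coefficient matrix A = [[-30, -52], [20, 34]].
Characteristic polynomial det(A - λI) = λ^2 - 4λ + 20 = 0.
Eigenvalues λ = 2 ± 4i (complex conjugate pair).
For λ=2+4i: an eigenvector is (-3,2) - i(-2,1) = (-3 + 2i, 2 - i).
A real fundamental pair from Re and Im of e^((2+4i)t)v: X_1 = e^(2t)(cos(4t)·(-3,2) + sin(4t)·(-2,1)), X_2 = e^(2t)(sin(4t)·(-3,2) - cos(4t)·(-2,1)).
General solution: K_1X_1 + K_2X_2.
Applying x(0)=-3, z(0)=0 gives K_1=-3, K_2=-6.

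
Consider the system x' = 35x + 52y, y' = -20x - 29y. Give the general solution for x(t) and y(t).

Coefficient matrix A = [[35, 52], [-20, -29]].
Characteristic polynomial det(A - λI) = λ^2 - 6λ + 25 = 0.
Eigenvalues λ = 3 ± 4i (complex conjugate pair).
For λ=3+4i: an eigenvector is (3,-2) - i(-2,1) = (3 + 2i, -2 - i).
A real fundamental pair from Re and Im of e^((3+4i)t)v: X_1 = e^(3t)(cos(4t)·(3,-2) + sin(4t)·(-2,1)), X_2 = e^(3t)(sin(4t)·(3,-2) - cos(4t)·(-2,1)).
General solution: K_1X_1 + K_2X_2.

x(t) = -2K_1e^(3t)sin(4t) + 3K_1e^(3t)cos(4t) + 3K_2e^(3t)sin(4t) + 2K_2e^(3t)cos(4t), y(t) = K_1e^(3t)sin(4t) - 2K_1e^(3t)cos(4t) - 2K_2e^(3t)sin(4t) - K_2e^(3t)cos(4t)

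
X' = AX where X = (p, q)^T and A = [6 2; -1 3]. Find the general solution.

Coefficient matrix A = [[6, 2], [-1, 3]].
Characteristic polynomial det(A - λI) = λ^2 - 9λ + 20 = 0.
Eigenvalues λ = 5, 4.
For λ=5: (A-λI) row 1 is [1, 2], so an eigenvector is (2, -1).
For λ=4: (A-λI) row 1 is [2, 2], so an eigenvector is (1, -1).
General solution: c_1e^(5t)(2,-1) + c_2e^(4t)(1,-1).

p(t) = 2c_1e^(5t) + c_2e^(4t), q(t) = -c_1e^(5t) - c_2e^(4t)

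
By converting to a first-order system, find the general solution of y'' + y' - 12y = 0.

Let x_1 = y, x_2 = y'. Then x_1' = x_2 and x_2' = 12x_1 - x_2.
A = [[0,1],[12,-1]]; det(A-λI) = λ^2 + λ - 12.
Eigenvalues λ = 3, -4 with eigenvectors (1,3), (1,-4).

y(t) = C_1e^(3t) + C_2e^(-4t)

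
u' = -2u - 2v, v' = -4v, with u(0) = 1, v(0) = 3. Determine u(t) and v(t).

u(t) = -2e^(-2t) + 3e^(-4t), v(t) = 3e^(-4t)

Coefficient matrix A = [[-2, -2], [0, -4]].
Characteristic polynomial det(A - λI) = λ^2 + 6λ + 8 = 0.
Eigenvalues λ = -4, -2.
For λ=-4: (A-λI) row 1 is [2, -2], so an eigenvector is (-1, -1).
For λ=-2: (A-λI) row 1 is [0, -2], so an eigenvector is (1, 0).
General solution: c_1e^(-4t)(-1,-1) + c_2e^(-2t)(1,0).
Applying u(0)=1, v(0)=3 gives c_1=-3, c_2=-2.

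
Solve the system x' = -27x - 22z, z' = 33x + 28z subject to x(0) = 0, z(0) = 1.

Coefficient matrix A = [[-27, -22], [33, 28]].
Characteristic polynomial det(A - λI) = λ^2 - λ - 30 = 0.
Eigenvalues λ = -5, 6.
For λ=-5: (A-λI) row 1 is [-22, -22], so an eigenvector is (-1, 1).
For λ=6: (A-λI) row 1 is [-33, -22], so an eigenvector is (-2, 3).
General solution: K_1e^(-5t)(-1,1) + K_2e^(6t)(-2,3).
Applying x(0)=0, z(0)=1 gives K_1=-2, K_2=1.

x(t) = -2e^(6t) + 2e^(-5t), z(t) = 3e^(6t) - 2e^(-5t)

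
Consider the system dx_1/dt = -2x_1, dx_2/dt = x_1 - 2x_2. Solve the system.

Coefficient matrix A = [[-2, 0], [1, -2]].
Characteristic polynomial det(A - λI) = λ^2 + 4λ + 4 = 0.
Single eigenvalue λ = -2 with algebraic multiplicity 2.
Eigenvector v = (0,1); generalized eigenvector w with (A-λI)w=v is (1,-2).
General solution: e^(-2t)[c_1·v + c_2·(t·v + w)].

x_1(t) = c_2e^(-2t), x_2(t) = c_1e^(-2t) + c_2te^(-2t) - 2c_2e^(-2t)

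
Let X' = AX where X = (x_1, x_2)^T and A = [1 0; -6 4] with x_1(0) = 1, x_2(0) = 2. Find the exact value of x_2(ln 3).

A = [[1,0],[-6,4]]; eigenvalues λ = 1, 4.
Eigenvectors: (1,2) for λ=1, (0,1) for λ=4.
From the initial condition, c_1 = 1, c_2 = 0.
x_2(ln 3) = (1)(3^1)(2) + (0)(3^4)(1) = 6.

6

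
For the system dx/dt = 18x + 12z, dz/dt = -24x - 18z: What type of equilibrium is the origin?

A = [[18,12],[-24,-18]]; det(A-λI) = λ^2 - 36.
λ = 6, -6: opposite signs.

saddle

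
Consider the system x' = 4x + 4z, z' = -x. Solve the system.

x(t) = 2c_1e^(2t) + 2c_2te^(2t) + 3c_2e^(2t), z(t) = -c_1e^(2t) - c_2te^(2t) - c_2e^(2t)

Coefficient matrix A = [[4, 4], [-1, 0]].
Characteristic polynomial det(A - λI) = λ^2 - 4λ + 4 = 0.
Single eigenvalue λ = 2 with algebraic multiplicity 2.
Eigenvector v = (2,-1); generalized eigenvector w with (A-λI)w=v is (3,-1).
General solution: e^(2t)[c_1·v + c_2·(t·v + w)].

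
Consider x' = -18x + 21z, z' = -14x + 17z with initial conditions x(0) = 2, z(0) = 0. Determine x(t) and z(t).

x(t) = -4e^(3t) + 6e^(-4t), z(t) = -4e^(3t) + 4e^(-4t)

Coefficient matrix A = [[-18, 21], [-14, 17]].
Characteristic polynomial det(A - λI) = λ^2 + λ - 12 = 0.
Eigenvalues λ = 3, -4.
For λ=3: (A-λI) row 1 is [-21, 21], so an eigenvector is (-1, -1).
For λ=-4: (A-λI) row 1 is [-14, 21], so an eigenvector is (-3, -2).
General solution: C_1e^(3t)(-1,-1) + C_2e^(-4t)(-3,-2).
Applying x(0)=2, z(0)=0 gives C_1=4, C_2=-2.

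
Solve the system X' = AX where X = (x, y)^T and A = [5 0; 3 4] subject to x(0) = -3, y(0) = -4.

Coefficient matrix A = [[5, 0], [3, 4]].
Characteristic polynomial det(A - λI) = λ^2 - 9λ + 20 = 0.
Eigenvalues λ = 5, 4.
For λ=5: (A-λI) row 2 is [3, -1], so an eigenvector is (-1, -3).
For λ=4: (A-λI) row 1 is [1, 0], so an eigenvector is (0, -1).
General solution: C_1e^(5t)(-1,-3) + C_2e^(4t)(0,-1).
Applying x(0)=-3, y(0)=-4 gives C_1=3, C_2=-5.

x(t) = -3e^(5t), y(t) = -9e^(5t) + 5e^(4t)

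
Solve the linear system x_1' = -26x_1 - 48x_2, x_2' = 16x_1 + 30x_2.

Coefficient matrix A = [[-26, -48], [16, 30]].
Characteristic polynomial det(A - λI) = λ^2 - 4λ - 12 = 0.
Eigenvalues λ = 6, -2.
For λ=6: (A-λI) row 1 is [-32, -48], so an eigenvector is (-3, 2).
For λ=-2: (A-λI) row 1 is [-24, -48], so an eigenvector is (2, -1).
General solution: K_1e^(6t)(-3,2) + K_2e^(-2t)(2,-1).

x_1(t) = -3K_1e^(6t) + 2K_2e^(-2t), x_2(t) = 2K_1e^(6t) - K_2e^(-2t)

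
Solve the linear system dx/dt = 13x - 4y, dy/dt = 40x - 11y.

x(t) = -K_1e^(t)cos(4t) - K_2e^(t)sin(4t), y(t) = -K_1e^(t)sin(4t) - 3K_1e^(t)cos(4t) - 3K_2e^(t)sin(4t) + K_2e^(t)cos(4t)

Coefficient matrix A = [[13, -4], [40, -11]].
Characteristic polynomial det(A - λI) = λ^2 - 2λ + 17 = 0.
Eigenvalues λ = 1 ± 4i (complex conjugate pair).
For λ=1+4i: an eigenvector is (-1,-3) - i(0,-1) = (-1, -3 + i).
A real fundamental pair from Re and Im of e^((1+4i)t)v: X_1 = e^(t)(cos(4t)·(-1,-3) + sin(4t)·(0,-1)), X_2 = e^(t)(sin(4t)·(-1,-3) - cos(4t)·(0,-1)).
General solution: K_1X_1 + K_2X_2.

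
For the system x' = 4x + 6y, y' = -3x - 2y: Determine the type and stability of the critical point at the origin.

unstable spiral

A = [[4,6],[-3,-2]]; det(A-λI) = λ^2 - 2λ + 10.
λ = 1 ± 3i: positive real part.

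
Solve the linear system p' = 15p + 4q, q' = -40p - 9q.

Coefficient matrix A = [[15, 4], [-40, -9]].
Characteristic polynomial det(A - λI) = λ^2 - 6λ + 25 = 0.
Eigenvalues λ = 3 ± 4i (complex conjugate pair).
For λ=3+4i: an eigenvector is (0,-1) - i(-1,3) = (0 + i, -1 - 3i).
A real fundamental pair from Re and Im of e^((3+4i)t)v: X_1 = e^(3t)(cos(4t)·(0,-1) + sin(4t)·(-1,3)), X_2 = e^(3t)(sin(4t)·(0,-1) - cos(4t)·(-1,3)).
General solution: C_1X_1 + C_2X_2.

p(t) = -C_1e^(3t)sin(4t) + C_2e^(3t)cos(4t), q(t) = 3C_1e^(3t)sin(4t) - C_1e^(3t)cos(4t) - C_2e^(3t)sin(4t) - 3C_2e^(3t)cos(4t)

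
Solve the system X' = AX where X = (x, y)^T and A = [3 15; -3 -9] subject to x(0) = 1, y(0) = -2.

x(t) = -8e^(-3t)sin(3t) + e^(-3t)cos(3t), y(t) = 3e^(-3t)sin(3t) - 2e^(-3t)cos(3t)

Coefficient matrix A = [[3, 15], [-3, -9]].
Characteristic polynomial det(A - λI) = λ^2 + 6λ + 18 = 0.
Eigenvalues λ = -3 ± 3i (complex conjugate pair).
For λ=-3+3i: an eigenvector is (-1,0) - i(-2,1) = (-1 + 2i, 0 - i).
A real fundamental pair from Re and Im of e^((-3+3i)t)v: X_1 = e^(-3t)(cos(3t)·(-1,0) + sin(3t)·(-2,1)), X_2 = e^(-3t)(sin(3t)·(-1,0) - cos(3t)·(-2,1)).
General solution: C_1X_1 + C_2X_2.
Applying x(0)=1, y(0)=-2 gives C_1=3, C_2=2.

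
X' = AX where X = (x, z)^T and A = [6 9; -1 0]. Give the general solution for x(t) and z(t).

x(t) = -3c_1e^(3t) - 3c_2te^(3t) + 2c_2e^(3t), z(t) = c_1e^(3t) + c_2te^(3t) - c_2e^(3t)

Coefficient matrix A = [[6, 9], [-1, 0]].
Characteristic polynomial det(A - λI) = λ^2 - 6λ + 9 = 0.
Single eigenvalue λ = 3 with algebraic multiplicity 2.
Eigenvector v = (-3,1); generalized eigenvector w with (A-λI)w=v is (2,-1).
General solution: e^(3t)[c_1·v + c_2·(t·v + w)].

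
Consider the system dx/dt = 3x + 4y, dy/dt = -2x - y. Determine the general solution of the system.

x(t) = -C_1e^(t)sin(2t) + C_1e^(t)cos(2t) + C_2e^(t)sin(2t) + C_2e^(t)cos(2t), y(t) = -C_1e^(t)cos(2t) - C_2e^(t)sin(2t)

Coefficient matrix A = [[3, 4], [-2, -1]].
Characteristic polynomial det(A - λI) = λ^2 - 2λ + 5 = 0.
Eigenvalues λ = 1 ± 2i (complex conjugate pair).
For λ=1+2i: an eigenvector is (1,-1) - i(-1,0) = (1 + i, -1).
A real fundamental pair from Re and Im of e^((1+2i)t)v: X_1 = e^(t)(cos(2t)·(1,-1) + sin(2t)·(-1,0)), X_2 = e^(t)(sin(2t)·(1,-1) - cos(2t)·(-1,0)).
General solution: C_1X_1 + C_2X_2.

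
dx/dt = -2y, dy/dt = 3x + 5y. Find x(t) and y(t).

x(t) = -2K_1e^(3t) + K_2e^(2t), y(t) = 3K_1e^(3t) - K_2e^(2t)

Coefficient matrix A = [[0, -2], [3, 5]].
Characteristic polynomial det(A - λI) = λ^2 - 5λ + 6 = 0.
Eigenvalues λ = 3, 2.
For λ=3: (A-λI) row 1 is [-3, -2], so an eigenvector is (-2, 3).
For λ=2: (A-λI) row 1 is [-2, -2], so an eigenvector is (1, -1).
General solution: K_1e^(3t)(-2,3) + K_2e^(2t)(1,-1).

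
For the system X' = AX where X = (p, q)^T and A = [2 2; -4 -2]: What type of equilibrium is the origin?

center

A = [[2,2],[-4,-2]]; det(A-λI) = λ^2 + 4.
λ = 0 ± 2i: zero real part.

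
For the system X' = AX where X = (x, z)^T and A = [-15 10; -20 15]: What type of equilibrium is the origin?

A = [[-15,10],[-20,15]]; det(A-λI) = λ^2 - 25.
λ = 5, -5: opposite signs.

saddle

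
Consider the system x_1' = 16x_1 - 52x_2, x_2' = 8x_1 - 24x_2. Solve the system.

Coefficient matrix A = [[16, -52], [8, -24]].
Characteristic polynomial det(A - λI) = λ^2 + 8λ + 32 = 0.
Eigenvalues λ = -4 ± 4i (complex conjugate pair).
For λ=-4+4i: an eigenvector is (-3,-1) - i(-2,-1) = (-3 + 2i, -1 + i).
A real fundamental pair from Re and Im of e^((-4+4i)t)v: X_1 = e^(-4t)(cos(4t)·(-3,-1) + sin(4t)·(-2,-1)), X_2 = e^(-4t)(sin(4t)·(-3,-1) - cos(4t)·(-2,-1)).
General solution: C_1X_1 + C_2X_2.

x_1(t) = -2C_1e^(-4t)sin(4t) - 3C_1e^(-4t)cos(4t) - 3C_2e^(-4t)sin(4t) + 2C_2e^(-4t)cos(4t), x_2(t) = -C_1e^(-4t)sin(4t) - C_1e^(-4t)cos(4t) - C_2e^(-4t)sin(4t) + C_2e^(-4t)cos(4t)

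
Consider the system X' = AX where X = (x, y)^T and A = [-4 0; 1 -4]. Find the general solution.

x(t) = C_2e^(-4t), y(t) = C_1e^(-4t) + C_2te^(-4t) - 3C_2e^(-4t)

Coefficient matrix A = [[-4, 0], [1, -4]].
Characteristic polynomial det(A - λI) = λ^2 + 8λ + 16 = 0.
Single eigenvalue λ = -4 with algebraic multiplicity 2.
Eigenvector v = (0,1); generalized eigenvector w with (A-λI)w=v is (1,-3).
General solution: e^(-4t)[C_1·v + C_2·(t·v + w)].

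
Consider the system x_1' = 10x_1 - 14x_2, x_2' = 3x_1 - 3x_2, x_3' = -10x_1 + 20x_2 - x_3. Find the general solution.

Coefficient matrix A = [[10, -14, 0], [3, -3, 0], [-10, 20, -1]].
det(A - λI) = 0 gives eigenvalues λ = 4, 3, -1.
For λ=4: eigenvector (7,3,-2).
For λ=3: eigenvector (2,1,0).
For λ=-1: eigenvector (0,0,1).
General solution: c_1e^(4t)(7,3,-2) + c_2e^(3t)(2,1,0) + c_3e^(-t)(0,0,1).

x_1(t) = 7c_1e^(4t) + 2c_2e^(3t), x_2(t) = 3c_1e^(4t) + c_2e^(3t), x_3(t) = -2c_1e^(4t) + c_3e^(-t)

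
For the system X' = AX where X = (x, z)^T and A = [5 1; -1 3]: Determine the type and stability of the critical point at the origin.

unstable improper node

A = [[5,1],[-1,3]]; det(A-λI) = λ^2 - 8λ + 16.
repeated λ = 4 with a single eigenvector.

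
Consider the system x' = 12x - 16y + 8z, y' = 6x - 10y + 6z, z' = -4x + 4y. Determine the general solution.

x(t) = c_1e^(4t) + c_3e^(-4t), y(t) = -c_2e^(2t) + c_3e^(-4t), z(t) = -c_1e^(4t) - 2c_2e^(2t)

Coefficient matrix A = [[12, -16, 8], [6, -10, 6], [-4, 4, 0]].
det(A - λI) = 0 gives eigenvalues λ = 4, 2, -4.
For λ=4: eigenvector (1,0,-1).
For λ=2: eigenvector (0,-1,-2).
For λ=-4: eigenvector (1,1,0).
General solution: c_1e^(4t)(1,0,-1) + c_2e^(2t)(0,-1,-2) + c_3e^(-4t)(1,1,0).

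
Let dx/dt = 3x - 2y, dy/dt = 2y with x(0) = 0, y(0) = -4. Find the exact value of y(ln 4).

A = [[3,-2],[0,2]]; eigenvalues λ = 3, 2.
Eigenvectors: (1,0) for λ=3, (2,1) for λ=2.
From the initial condition, c_1 = 8, c_2 = -4.
y(ln 4) = (8)(4^3)(0) + (-4)(4^2)(1) = -64.

-64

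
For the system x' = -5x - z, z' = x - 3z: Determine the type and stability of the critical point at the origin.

A = [[-5,-1],[1,-3]]; det(A-λI) = λ^2 + 8λ + 16.
repeated λ = -4 with a single eigenvector.

stable improper node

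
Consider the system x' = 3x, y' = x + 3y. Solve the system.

x(t) = K_2e^(3t), y(t) = K_1e^(3t) + K_2te^(3t) - 2K_2e^(3t)

Coefficient matrix A = [[3, 0], [1, 3]].
Characteristic polynomial det(A - λI) = λ^2 - 6λ + 9 = 0.
Single eigenvalue λ = 3 with algebraic multiplicity 2.
Eigenvector v = (0,1); generalized eigenvector w with (A-λI)w=v is (1,-2).
General solution: e^(3t)[K_1·v + K_2·(t·v + w)].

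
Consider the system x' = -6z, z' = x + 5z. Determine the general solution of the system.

Coefficient matrix A = [[0, -6], [1, 5]].
Characteristic polynomial det(A - λI) = λ^2 - 5λ + 6 = 0.
Eigenvalues λ = 3, 2.
For λ=3: (A-λI) row 1 is [-3, -6], so an eigenvector is (2, -1).
For λ=2: (A-λI) row 1 is [-2, -6], so an eigenvector is (3, -1).
General solution: c_1e^(3t)(2,-1) + c_2e^(2t)(3,-1).

x(t) = 2c_1e^(3t) + 3c_2e^(2t), z(t) = -c_1e^(3t) - c_2e^(2t)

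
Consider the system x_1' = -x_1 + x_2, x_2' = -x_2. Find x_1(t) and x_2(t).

Coefficient matrix A = [[-1, 1], [0, -1]].
Characteristic polynomial det(A - λI) = λ^2 + 2λ + 1 = 0.
Single eigenvalue λ = -1 with algebraic multiplicity 2.
Eigenvector v = (-1,0); generalized eigenvector w with (A-λI)w=v is (2,-1).
General solution: e^(-t)[c_1·v + c_2·(t·v + w)].

x_1(t) = -c_1e^(-t) - c_2te^(-t) + 2c_2e^(-t), x_2(t) = -c_2e^(-t)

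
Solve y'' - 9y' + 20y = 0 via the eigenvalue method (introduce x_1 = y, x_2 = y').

Let x_1 = y, x_2 = y'. Then x_1' = x_2 and x_2' = -20x_1 + 9x_2.
A = [[0,1],[-20,9]]; det(A-λI) = λ^2 - 9λ + 20.
Eigenvalues λ = 4, 5 with eigenvectors (1,4), (1,5).

y(t) = K_1e^(4t) + K_2e^(5t)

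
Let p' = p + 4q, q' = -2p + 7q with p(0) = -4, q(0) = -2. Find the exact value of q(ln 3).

-54

A = [[1,4],[-2,7]]; eigenvalues λ = 3, 5.
Eigenvectors: (2,1) for λ=3, (-1,-1) for λ=5.
From the initial condition, c_1 = -2, c_2 = 0.
q(ln 3) = (-2)(3^3)(1) + (0)(3^5)(-1) = -54.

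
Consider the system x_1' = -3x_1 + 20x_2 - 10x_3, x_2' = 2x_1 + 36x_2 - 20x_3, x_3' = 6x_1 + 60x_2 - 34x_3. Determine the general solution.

x_1(t) = 5c_1e^(t) - 2c_3e^(2t), x_2(t) = 10c_1e^(t) + c_2e^(-4t) - 4c_3e^(2t), x_3(t) = 18c_1e^(t) + 2c_2e^(-4t) - 7c_3e^(2t)

Coefficient matrix A = [[-3, 20, -10], [2, 36, -20], [6, 60, -34]].
det(A - λI) = 0 gives eigenvalues λ = 1, -4, 2.
For λ=1: eigenvector (5,10,18).
For λ=-4: eigenvector (0,1,2).
For λ=2: eigenvector (-2,-4,-7).
General solution: c_1e^(t)(5,10,18) + c_2e^(-4t)(0,1,2) + c_3e^(2t)(-2,-4,-7).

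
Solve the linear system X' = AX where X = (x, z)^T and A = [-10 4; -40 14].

x(t) = C_1e^(2t)cos(4t) + C_2e^(2t)sin(4t), z(t) = -C_1e^(2t)sin(4t) + 3C_1e^(2t)cos(4t) + 3C_2e^(2t)sin(4t) + C_2e^(2t)cos(4t)

Coefficient matrix A = [[-10, 4], [-40, 14]].
Characteristic polynomial det(A - λI) = λ^2 - 4λ + 20 = 0.
Eigenvalues λ = 2 ± 4i (complex conjugate pair).
For λ=2+4i: an eigenvector is (1,3) - i(0,-1) = (1, 3 + i).
A real fundamental pair from Re and Im of e^((2+4i)t)v: X_1 = e^(2t)(cos(4t)·(1,3) + sin(4t)·(0,-1)), X_2 = e^(2t)(sin(4t)·(1,3) - cos(4t)·(0,-1)).
General solution: C_1X_1 + C_2X_2.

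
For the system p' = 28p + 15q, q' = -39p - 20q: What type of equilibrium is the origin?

unstable spiral

A = [[28,15],[-39,-20]]; det(A-λI) = λ^2 - 8λ + 25.
λ = 4 ± 3i: positive real part.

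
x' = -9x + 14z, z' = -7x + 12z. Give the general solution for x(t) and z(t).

Coefficient matrix A = [[-9, 14], [-7, 12]].
Characteristic polynomial det(A - λI) = λ^2 - 3λ - 10 = 0.
Eigenvalues λ = 5, -2.
For λ=5: (A-λI) row 1 is [-14, 14], so an eigenvector is (-1, -1).
For λ=-2: (A-λI) row 1 is [-7, 14], so an eigenvector is (2, 1).
General solution: C_1e^(5t)(-1,-1) + C_2e^(-2t)(2,1).

x(t) = -C_1e^(5t) + 2C_2e^(-2t), z(t) = -C_1e^(5t) + C_2e^(-2t)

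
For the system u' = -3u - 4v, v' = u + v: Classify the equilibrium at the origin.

A = [[-3,-4],[1,1]]; det(A-λI) = λ^2 + 2λ + 1.
repeated λ = -1 with a single eigenvector.

stable improper node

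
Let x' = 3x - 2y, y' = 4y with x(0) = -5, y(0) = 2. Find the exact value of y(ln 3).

162

A = [[3,-2],[0,4]]; eigenvalues λ = 3, 4.
Eigenvectors: (1,0) for λ=3, (2,-1) for λ=4.
From the initial condition, c_1 = -1, c_2 = -2.
y(ln 3) = (-1)(3^3)(0) + (-2)(3^4)(-1) = 162.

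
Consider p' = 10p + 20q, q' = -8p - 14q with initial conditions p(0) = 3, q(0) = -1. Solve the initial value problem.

p(t) = 4e^(-2t)sin(4t) + 3e^(-2t)cos(4t), q(t) = -3e^(-2t)sin(4t) - e^(-2t)cos(4t)

Coefficient matrix A = [[10, 20], [-8, -14]].
Characteristic polynomial det(A - λI) = λ^2 + 4λ + 20 = 0.
Eigenvalues λ = -2 ± 4i (complex conjugate pair).
For λ=-2+4i: an eigenvector is (1,-1) - i(-2,1) = (1 + 2i, -1 - i).
A real fundamental pair from Re and Im of e^((-2+4i)t)v: X_1 = e^(-2t)(cos(4t)·(1,-1) + sin(4t)·(-2,1)), X_2 = e^(-2t)(sin(4t)·(1,-1) - cos(4t)·(-2,1)).
General solution: K_1X_1 + K_2X_2.
Applying p(0)=3, q(0)=-1 gives K_1=-1, K_2=2.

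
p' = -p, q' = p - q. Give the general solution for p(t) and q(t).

p(t) = -C_2e^(-t), q(t) = -C_1e^(-t) - C_2te^(-t) + 2C_2e^(-t)

Coefficient matrix A = [[-1, 0], [1, -1]].
Characteristic polynomial det(A - λI) = λ^2 + 2λ + 1 = 0.
Single eigenvalue λ = -1 with algebraic multiplicity 2.
Eigenvector v = (0,-1); generalized eigenvector w with (A-λI)w=v is (-1,2).
General solution: e^(-t)[C_1·v + C_2·(t·v + w)].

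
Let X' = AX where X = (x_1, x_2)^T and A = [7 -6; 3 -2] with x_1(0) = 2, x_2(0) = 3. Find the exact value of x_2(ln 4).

-240

A = [[7,-6],[3,-2]]; eigenvalues λ = 4, 1.
Eigenvectors: (2,1) for λ=4, (-1,-1) for λ=1.
From the initial condition, c_1 = -1, c_2 = -4.
x_2(ln 4) = (-1)(4^4)(1) + (-4)(4^1)(-1) = -240.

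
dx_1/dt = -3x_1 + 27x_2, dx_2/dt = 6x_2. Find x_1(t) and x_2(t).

Coefficient matrix A = [[-3, 27], [0, 6]].
Characteristic polynomial det(A - λI) = λ^2 - 3λ - 18 = 0.
Eigenvalues λ = 6, -3.
For λ=6: (A-λI) row 1 is [-9, 27], so an eigenvector is (3, 1).
For λ=-3: (A-λI) row 1 is [0, 27], so an eigenvector is (1, 0).
General solution: C_1e^(6t)(3,1) + C_2e^(-3t)(1,0).

x_1(t) = 3C_1e^(6t) + C_2e^(-3t), x_2(t) = C_1e^(6t)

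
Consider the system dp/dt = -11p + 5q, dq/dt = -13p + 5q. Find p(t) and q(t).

p(t) = K_1e^(-3t)sin(t) - 2K_1e^(-3t)cos(t) - 2K_2e^(-3t)sin(t) - K_2e^(-3t)cos(t), q(t) = 2K_1e^(-3t)sin(t) - 3K_1e^(-3t)cos(t) - 3K_2e^(-3t)sin(t) - 2K_2e^(-3t)cos(t)

Coefficient matrix A = [[-11, 5], [-13, 5]].
Characteristic polynomial det(A - λI) = λ^2 + 6λ + 10 = 0.
Eigenvalues λ = -3 ± i (complex conjugate pair).
For λ=-3+i: an eigenvector is (-2,-3) - i(1,2) = (-2 - i, -3 - 2i).
A real fundamental pair from Re and Im of e^((-3+i)t)v: X_1 = e^(-3t)(cos(t)·(-2,-3) + sin(t)·(1,2)), X_2 = e^(-3t)(sin(t)·(-2,-3) - cos(t)·(1,2)).
General solution: K_1X_1 + K_2X_2.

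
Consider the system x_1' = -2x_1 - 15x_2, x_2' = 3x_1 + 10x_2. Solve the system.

x_1(t) = -c_1e^(4t)sin(3t) - 2c_1e^(4t)cos(3t) - 2c_2e^(4t)sin(3t) + c_2e^(4t)cos(3t), x_2(t) = c_1e^(4t)cos(3t) + c_2e^(4t)sin(3t)

Coefficient matrix A = [[-2, -15], [3, 10]].
Characteristic polynomial det(A - λI) = λ^2 - 8λ + 25 = 0.
Eigenvalues λ = 4 ± 3i (complex conjugate pair).
For λ=4+3i: an eigenvector is (-2,1) - i(-1,0) = (-2 + i, 1).
A real fundamental pair from Re and Im of e^((4+3i)t)v: X_1 = e^(4t)(cos(3t)·(-2,1) + sin(3t)·(-1,0)), X_2 = e^(4t)(sin(3t)·(-2,1) - cos(3t)·(-1,0)).
General solution: c_1X_1 + c_2X_2.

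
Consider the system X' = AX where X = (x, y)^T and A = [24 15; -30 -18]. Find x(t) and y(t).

x(t) = -2c_1e^(3t)sin(3t) - c_1e^(3t)cos(3t) - c_2e^(3t)sin(3t) + 2c_2e^(3t)cos(3t), y(t) = 3c_1e^(3t)sin(3t) + c_1e^(3t)cos(3t) + c_2e^(3t)sin(3t) - 3c_2e^(3t)cos(3t)

Coefficient matrix A = [[24, 15], [-30, -18]].
Characteristic polynomial det(A - λI) = λ^2 - 6λ + 18 = 0.
Eigenvalues λ = 3 ± 3i (complex conjugate pair).
For λ=3+3i: an eigenvector is (-1,1) - i(-2,3) = (-1 + 2i, 1 - 3i).
A real fundamental pair from Re and Im of e^((3+3i)t)v: X_1 = e^(3t)(cos(3t)·(-1,1) + sin(3t)·(-2,3)), X_2 = e^(3t)(sin(3t)·(-1,1) - cos(3t)·(-2,3)).
General solution: c_1X_1 + c_2X_2.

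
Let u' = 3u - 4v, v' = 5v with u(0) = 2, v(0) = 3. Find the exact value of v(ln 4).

3072

A = [[3,-4],[0,5]]; eigenvalues λ = 5, 3.
Eigenvectors: (2,-1) for λ=5, (-1,0) for λ=3.
From the initial condition, c_1 = -3, c_2 = -8.
v(ln 4) = (-3)(4^5)(-1) + (-8)(4^3)(0) = 3072.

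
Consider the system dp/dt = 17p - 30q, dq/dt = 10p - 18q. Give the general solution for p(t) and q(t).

p(t) = 3C_1e^(-3t) - 2C_2e^(2t), q(t) = 2C_1e^(-3t) - C_2e^(2t)

Coefficient matrix A = [[17, -30], [10, -18]].
Characteristic polynomial det(A - λI) = λ^2 + λ - 6 = 0.
Eigenvalues λ = -3, 2.
For λ=-3: (A-λI) row 1 is [20, -30], so an eigenvector is (3, 2).
For λ=2: (A-λI) row 1 is [15, -30], so an eigenvector is (-2, -1).
General solution: C_1e^(-3t)(3,2) + C_2e^(2t)(-2,-1).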